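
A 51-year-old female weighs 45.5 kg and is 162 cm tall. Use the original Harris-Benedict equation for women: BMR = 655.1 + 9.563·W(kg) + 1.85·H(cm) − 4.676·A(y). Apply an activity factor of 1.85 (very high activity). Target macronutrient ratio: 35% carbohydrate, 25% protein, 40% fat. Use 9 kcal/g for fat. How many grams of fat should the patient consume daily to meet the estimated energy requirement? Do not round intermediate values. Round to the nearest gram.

Harris-Benedict: BMR = 655.1 + 9.563(45.5) + 1.85(162) − 4.676(51) = 1151.4405 kcal/day.
TEE = 1151.4405 × 1.85 = 2130.1649 kcal/day.
Fat energy = 40% × 2130.1649 = 852.066 kcal.
Fat = 852.066 ÷ 9 kcal/g = 94.674 g.

95 g/day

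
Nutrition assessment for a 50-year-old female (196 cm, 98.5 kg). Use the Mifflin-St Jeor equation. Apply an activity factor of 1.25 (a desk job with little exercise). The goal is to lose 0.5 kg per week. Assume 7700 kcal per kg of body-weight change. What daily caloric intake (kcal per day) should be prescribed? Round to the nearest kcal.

1699 kcal per day

Mifflin-St Jeor (female): BMR = 10(98.5) + 6.25(196) − 5(50) − 161 = 985 + 1225 − 250 − 161 = 1799 kcal/day.
TEE = 1799 × 1.25 = 2248.75 kcal/day.
Required daily deficit = 0.5 × 7700 ÷ 7 = 550 kcal/day.
Target intake = 2248.75 − 550 = 1698.75 kcal/day.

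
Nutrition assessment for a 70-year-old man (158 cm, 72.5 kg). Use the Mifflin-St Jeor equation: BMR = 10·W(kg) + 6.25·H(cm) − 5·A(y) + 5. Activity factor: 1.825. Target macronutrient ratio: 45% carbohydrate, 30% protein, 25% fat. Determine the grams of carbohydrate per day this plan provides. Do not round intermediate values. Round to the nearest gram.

Mifflin-St Jeor (male): BMR = 10(72.5) + 6.25(158) − 5(70) + 5 = 725 + 987.5 − 350 + 5 = 1367.5 kcal/day.
TEE = 1367.5 × 1.825 = 2495.6875 kcal/day.
Carbohydrate energy = 45% × 2495.6875 = 1123.0594 kcal.
Carbohydrate = 1123.0594 ÷ 4 kcal/g = 280.7648 g.

281 g/day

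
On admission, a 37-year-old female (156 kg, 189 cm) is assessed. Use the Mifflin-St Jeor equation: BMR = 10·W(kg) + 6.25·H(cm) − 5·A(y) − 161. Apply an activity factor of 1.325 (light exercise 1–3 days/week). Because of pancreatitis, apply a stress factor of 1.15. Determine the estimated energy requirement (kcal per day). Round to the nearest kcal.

Mifflin-St Jeor (female): BMR = 10(156) + 6.25(189) − 5(37) − 161 = 1560 + 1181.25 − 185 − 161 = 2395.25 kcal/day.
TEE = BMR × activity factor = 2395.25 × 1.325 = 3173.7063 kcal/day.
Apply stress factor: 3173.7063 × 1.15 = 3649.7622 kcal/day.

3650 kcal per day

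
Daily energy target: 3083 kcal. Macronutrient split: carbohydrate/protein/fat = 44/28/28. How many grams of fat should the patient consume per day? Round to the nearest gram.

Fat energy = 28% × 3083 = 863.24 kcal.
At 9 kcal/g: 863.24 ÷ 9 = 95.9156 g.

96 g/day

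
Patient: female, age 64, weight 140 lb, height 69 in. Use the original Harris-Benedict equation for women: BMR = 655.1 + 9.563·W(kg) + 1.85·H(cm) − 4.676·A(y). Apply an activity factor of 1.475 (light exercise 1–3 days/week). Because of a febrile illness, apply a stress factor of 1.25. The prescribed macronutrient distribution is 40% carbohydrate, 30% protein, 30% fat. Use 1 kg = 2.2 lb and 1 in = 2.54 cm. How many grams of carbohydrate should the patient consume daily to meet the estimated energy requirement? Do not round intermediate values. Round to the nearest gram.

Convert to metric: weight = 140 ÷ 2.2 = 63.6364 kg; height = 69 × 2.54 = 175.26 cm.
Harris-Benedict: BMR = 655.1 + 9.563(63.6364) + 1.85(175.26) − 4.676(64) = 1288.6215 kcal/day.
TEE = 1288.6215 × 1.475 = 1900.7168 kcal/day.
With stress factor 1.25: 1900.7168 × 1.25 = 2375.896 kcal/day.
Carbohydrate energy = 40% × 2375.896 = 950.3584 kcal.
Carbohydrate = 950.3584 ÷ 4 kcal/g = 237.5896 g.

238 g/day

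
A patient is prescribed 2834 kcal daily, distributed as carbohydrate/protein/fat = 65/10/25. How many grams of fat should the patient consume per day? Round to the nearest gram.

Fat energy = 25% × 2834 = 708.5 kcal.
At 9 kcal/g: 708.5 ÷ 9 = 78.7222 g.

79 g/day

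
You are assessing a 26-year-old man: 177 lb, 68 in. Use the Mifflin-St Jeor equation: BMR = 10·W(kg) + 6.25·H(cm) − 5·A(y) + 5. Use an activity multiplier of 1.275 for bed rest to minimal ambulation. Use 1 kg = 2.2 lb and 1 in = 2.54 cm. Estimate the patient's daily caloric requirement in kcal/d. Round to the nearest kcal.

2243 kcal/d

Convert to metric: weight = 177 ÷ 2.2 = 80.4545 kg; height = 68 × 2.54 = 172.72 cm.
Mifflin-St Jeor (male): BMR = 10(80.4545) + 6.25(172.72) − 5(26) + 5 = 804.5455 + 1079.5 − 130 + 5 = 1759.0455 kcal/day.
TEE = BMR × activity factor = 1759.0455 × 1.275 = 2242.783 kcal/day.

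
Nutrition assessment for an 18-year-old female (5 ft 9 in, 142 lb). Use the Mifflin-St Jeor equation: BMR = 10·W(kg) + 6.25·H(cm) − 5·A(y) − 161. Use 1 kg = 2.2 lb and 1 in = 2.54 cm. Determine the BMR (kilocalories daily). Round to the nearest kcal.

Convert to metric: weight = 142 ÷ 2.2 = 64.5455 kg; height = (5×12 + 9) × 2.54 = 69 × 2.54 = 175.26 cm.
Mifflin-St Jeor (female): BMR = 10(64.5455) + 6.25(175.26) − 5(18) − 161 = 645.4545 + 1095.375 − 90 − 161 = 1489.8295 kcal/day.

1490 kilocalories daily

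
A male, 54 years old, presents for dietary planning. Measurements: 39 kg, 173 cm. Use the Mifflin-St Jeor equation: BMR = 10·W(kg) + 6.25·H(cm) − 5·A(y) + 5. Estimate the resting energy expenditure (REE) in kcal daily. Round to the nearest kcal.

Mifflin-St Jeor (male): BMR = 10(39) + 6.25(173) − 5(54) + 5 = 390 + 1081.25 − 270 + 5 = 1206.25 kcal/day.

1206 kcal daily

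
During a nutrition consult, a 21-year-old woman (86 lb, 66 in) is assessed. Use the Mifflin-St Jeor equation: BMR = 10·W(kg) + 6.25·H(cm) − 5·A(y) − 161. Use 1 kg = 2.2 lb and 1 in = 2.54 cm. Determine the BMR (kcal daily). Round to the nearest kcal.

1173 kcal daily

Convert to metric: weight = 86 ÷ 2.2 = 39.0909 kg; height = 66 × 2.54 = 167.64 cm.
Mifflin-St Jeor (female): BMR = 10(39.0909) + 6.25(167.64) − 5(21) − 161 = 390.9091 + 1047.75 − 105 − 161 = 1172.6591 kcal/day.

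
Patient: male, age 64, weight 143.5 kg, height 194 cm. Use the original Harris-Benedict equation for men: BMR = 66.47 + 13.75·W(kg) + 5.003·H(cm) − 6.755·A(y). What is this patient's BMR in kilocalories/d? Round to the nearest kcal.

Harris-Benedict: BMR = 66.47 + 13.75(143.5) + 5.003(194) − 6.755(64) = 2577.857 kcal/day.

2578 kilocalories/d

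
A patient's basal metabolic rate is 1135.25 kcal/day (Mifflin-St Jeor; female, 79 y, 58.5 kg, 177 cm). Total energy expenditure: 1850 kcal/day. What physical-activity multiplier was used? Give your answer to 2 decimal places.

1.63

Activity factor = TEE ÷ BMR = 1850 ÷ 1135.25 = 1.63.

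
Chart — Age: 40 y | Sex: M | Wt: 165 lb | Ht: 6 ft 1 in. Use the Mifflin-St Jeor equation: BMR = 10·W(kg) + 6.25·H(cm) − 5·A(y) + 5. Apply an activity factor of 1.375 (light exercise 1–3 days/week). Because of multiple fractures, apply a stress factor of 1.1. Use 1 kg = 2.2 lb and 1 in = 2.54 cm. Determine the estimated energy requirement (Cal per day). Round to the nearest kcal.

2592 Cal per day

Convert to metric: weight = 165 ÷ 2.2 = 75 kg; height = (6×12 + 1) × 2.54 = 73 × 2.54 = 185.42 cm.
Mifflin-St Jeor (male): BMR = 10(75) + 6.25(185.42) − 5(40) + 5 = 750 + 1158.875 − 200 + 5 = 1713.875 kcal/day.
TEE = BMR × activity factor = 1713.875 × 1.375 = 2356.5781 kcal/day.
Apply stress factor: 2356.5781 × 1.1 = 2592.2359 kcal/day.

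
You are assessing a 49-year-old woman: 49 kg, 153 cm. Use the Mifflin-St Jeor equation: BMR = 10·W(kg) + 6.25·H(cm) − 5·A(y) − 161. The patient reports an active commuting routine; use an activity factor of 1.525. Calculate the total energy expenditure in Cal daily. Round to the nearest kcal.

Mifflin-St Jeor (female): BMR = 10(49) + 6.25(153) − 5(49) − 161 = 490 + 956.25 − 245 − 161 = 1040.25 kcal/day.
TEE = BMR × activity factor = 1040.25 × 1.525 = 1586.3813 kcal/day.

1586 Cal daily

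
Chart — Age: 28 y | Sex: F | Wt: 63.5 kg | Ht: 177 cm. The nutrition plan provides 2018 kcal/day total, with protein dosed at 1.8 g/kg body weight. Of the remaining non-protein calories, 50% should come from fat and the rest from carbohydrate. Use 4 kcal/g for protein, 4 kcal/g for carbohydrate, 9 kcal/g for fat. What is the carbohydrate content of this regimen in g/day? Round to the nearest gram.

Protein = 1.8 × 63.5 = 114.3 g → 114.3 × 4 = 457.2 kcal.
Non-protein calories = 2018 − 457.2 = 1560.8 kcal.
Fat: 50% × 1560.8 = 780.4 kcal; carbohydrate: 780.4 kcal.
Carbohydrate: 780.4 kcal ÷ 4 kcal/g = 195.1 g.

195 g/day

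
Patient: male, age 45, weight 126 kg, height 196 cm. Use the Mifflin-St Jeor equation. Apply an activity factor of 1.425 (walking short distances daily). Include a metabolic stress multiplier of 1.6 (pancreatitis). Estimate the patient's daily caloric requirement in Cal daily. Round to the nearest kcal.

Mifflin-St Jeor (male): BMR = 10(126) + 6.25(196) − 5(45) + 5 = 1260 + 1225 − 225 + 5 = 2265 kcal/day.
TEE = BMR × activity factor = 2265 × 1.425 = 3227.625 kcal/day.
Apply stress factor: 3227.625 × 1.6 = 5164.2 kcal/day.

5164 Cal daily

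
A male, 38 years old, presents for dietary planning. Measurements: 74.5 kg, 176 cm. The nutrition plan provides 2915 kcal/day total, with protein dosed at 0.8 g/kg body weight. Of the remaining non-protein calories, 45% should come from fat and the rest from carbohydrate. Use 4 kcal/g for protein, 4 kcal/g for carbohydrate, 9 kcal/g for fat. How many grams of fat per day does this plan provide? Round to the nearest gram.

Protein = 0.8 × 74.5 = 59.6 g → 59.6 × 4 = 238.4 kcal.
Non-protein calories = 2915 − 238.4 = 2676.6 kcal.
Fat: 45% × 2676.6 = 1204.47 kcal; carbohydrate: 1472.13 kcal.
Fat: 1204.47 kcal ÷ 9 kcal/g = 133.83 g.

134 g/day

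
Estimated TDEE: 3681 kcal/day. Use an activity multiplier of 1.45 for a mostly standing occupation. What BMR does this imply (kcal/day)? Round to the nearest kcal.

BMR = TEE ÷ activity factor = 3681 ÷ 1.45 = 2538.6207 kcal/day.

2539 kcal/day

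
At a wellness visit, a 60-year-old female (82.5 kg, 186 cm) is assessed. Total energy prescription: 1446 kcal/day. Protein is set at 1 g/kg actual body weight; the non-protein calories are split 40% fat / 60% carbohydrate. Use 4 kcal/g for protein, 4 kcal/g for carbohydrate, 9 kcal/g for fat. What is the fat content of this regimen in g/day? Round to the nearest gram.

50 g/day

Protein = 1 × 82.5 = 82.5 g → 82.5 × 4 = 330 kcal.
Non-protein calories = 1446 − 330 = 1116 kcal.
Fat: 40% × 1116 = 446.4 kcal; carbohydrate: 669.6 kcal.
Fat: 446.4 kcal ÷ 9 kcal/g = 49.6 g.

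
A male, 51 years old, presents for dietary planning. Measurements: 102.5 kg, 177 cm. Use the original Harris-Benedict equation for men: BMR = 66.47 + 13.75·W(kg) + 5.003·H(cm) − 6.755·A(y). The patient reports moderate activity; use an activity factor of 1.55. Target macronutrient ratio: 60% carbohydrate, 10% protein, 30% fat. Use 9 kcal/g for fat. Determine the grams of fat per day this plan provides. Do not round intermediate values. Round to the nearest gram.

Harris-Benedict: BMR = 66.47 + 13.75(102.5) + 5.003(177) − 6.755(51) = 2016.871 kcal/day.
TEE = 2016.871 × 1.55 = 3126.1501 kcal/day.
Fat energy = 30% × 3126.1501 = 937.845 kcal.
Fat = 937.845 ÷ 9 kcal/g = 104.205 g.

104 g/day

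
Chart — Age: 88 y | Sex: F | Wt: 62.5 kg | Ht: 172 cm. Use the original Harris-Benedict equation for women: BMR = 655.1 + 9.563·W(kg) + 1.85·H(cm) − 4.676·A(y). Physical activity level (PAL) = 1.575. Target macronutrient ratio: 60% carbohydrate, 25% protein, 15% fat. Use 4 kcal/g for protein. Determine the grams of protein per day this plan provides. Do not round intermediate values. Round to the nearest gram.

114 g/day

Harris-Benedict: BMR = 655.1 + 9.563(62.5) + 1.85(172) − 4.676(88) = 1159.4995 kcal/day.
TEE = 1159.4995 × 1.575 = 1826.2117 kcal/day.
Protein energy = 25% × 1826.2117 = 456.5529 kcal.
Protein = 456.5529 ÷ 4 kcal/g = 114.1382 g.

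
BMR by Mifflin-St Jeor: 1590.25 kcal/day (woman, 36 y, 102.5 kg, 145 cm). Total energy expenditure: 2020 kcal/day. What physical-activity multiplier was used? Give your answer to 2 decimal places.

1.27

Activity factor = TEE ÷ BMR = 2020 ÷ 1590.25 = 1.27.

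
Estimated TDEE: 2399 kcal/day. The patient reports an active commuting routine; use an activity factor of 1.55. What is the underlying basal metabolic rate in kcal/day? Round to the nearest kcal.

BMR = TEE ÷ activity factor = 2399 ÷ 1.55 = 1547.7419 kcal/day.

1548 kcal/day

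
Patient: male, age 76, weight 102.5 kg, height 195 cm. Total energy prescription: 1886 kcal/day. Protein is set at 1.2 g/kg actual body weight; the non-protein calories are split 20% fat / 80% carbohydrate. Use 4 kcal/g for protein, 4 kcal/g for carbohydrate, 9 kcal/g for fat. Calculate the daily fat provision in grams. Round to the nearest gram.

Protein = 1.2 × 102.5 = 123 g → 123 × 4 = 492 kcal.
Non-protein calories = 1886 − 492 = 1394 kcal.
Fat: 20% × 1394 = 278.8 kcal; carbohydrate: 1115.2 kcal.
Fat: 278.8 kcal ÷ 9 kcal/g = 30.9778 g.

31 g/day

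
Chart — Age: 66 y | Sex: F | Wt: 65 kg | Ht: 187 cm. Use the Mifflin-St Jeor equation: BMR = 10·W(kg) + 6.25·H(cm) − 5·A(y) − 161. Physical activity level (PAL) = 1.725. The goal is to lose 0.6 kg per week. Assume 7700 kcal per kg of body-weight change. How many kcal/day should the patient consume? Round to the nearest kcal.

1630 kcal/day

Mifflin-St Jeor (female): BMR = 10(65) + 6.25(187) − 5(66) − 161 = 650 + 1168.75 − 330 − 161 = 1327.75 kcal/day.
TEE = 1327.75 × 1.725 = 2290.3688 kcal/day.
Required daily deficit = 0.6 × 7700 ÷ 7 = 660 kcal/day.
Target intake = 2290.3688 − 660 = 1630.3688 kcal/day.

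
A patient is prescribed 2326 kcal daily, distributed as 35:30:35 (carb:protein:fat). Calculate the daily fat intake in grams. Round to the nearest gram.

90 g/day

Fat energy = 35% × 2326 = 814.1 kcal.
At 9 kcal/g: 814.1 ÷ 9 = 90.4556 g.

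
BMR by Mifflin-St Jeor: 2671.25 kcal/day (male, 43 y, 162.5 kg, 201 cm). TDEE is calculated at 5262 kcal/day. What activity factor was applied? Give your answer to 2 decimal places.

Activity factor = TEE ÷ BMR = 5262 ÷ 2671.25 = 1.97.

1.97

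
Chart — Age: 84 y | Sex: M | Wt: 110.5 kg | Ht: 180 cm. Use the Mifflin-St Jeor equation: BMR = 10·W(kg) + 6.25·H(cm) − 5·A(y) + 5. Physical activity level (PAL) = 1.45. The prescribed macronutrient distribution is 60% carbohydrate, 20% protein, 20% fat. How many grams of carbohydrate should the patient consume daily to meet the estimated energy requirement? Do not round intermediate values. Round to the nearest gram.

Mifflin-St Jeor (male): BMR = 10(110.5) + 6.25(180) − 5(84) + 5 = 1105 + 1125 − 420 + 5 = 1815 kcal/day.
TEE = 1815 × 1.45 = 2631.75 kcal/day.
Carbohydrate energy = 60% × 2631.75 = 1579.05 kcal.
Carbohydrate = 1579.05 ÷ 4 kcal/g = 394.7625 g.

395 g/day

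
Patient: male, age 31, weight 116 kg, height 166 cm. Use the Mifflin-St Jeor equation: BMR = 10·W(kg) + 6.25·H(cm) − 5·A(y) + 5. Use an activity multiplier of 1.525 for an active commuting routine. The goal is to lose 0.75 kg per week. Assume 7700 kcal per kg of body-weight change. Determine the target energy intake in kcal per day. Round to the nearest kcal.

Mifflin-St Jeor (male): BMR = 10(116) + 6.25(166) − 5(31) + 5 = 1160 + 1037.5 − 155 + 5 = 2047.5 kcal/day.
TEE = 2047.5 × 1.525 = 3122.4375 kcal/day.
Required daily deficit = 0.75 × 7700 ÷ 7 = 825 kcal/day.
Target intake = 3122.4375 − 825 = 2297.4375 kcal/day.

2297 kcal per day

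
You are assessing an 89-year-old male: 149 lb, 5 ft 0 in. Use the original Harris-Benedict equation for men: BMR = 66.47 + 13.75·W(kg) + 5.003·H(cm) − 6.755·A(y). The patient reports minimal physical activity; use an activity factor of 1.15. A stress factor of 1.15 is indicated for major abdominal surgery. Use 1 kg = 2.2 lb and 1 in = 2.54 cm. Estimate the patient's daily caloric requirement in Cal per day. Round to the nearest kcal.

1533 Cal per day

Convert to metric: weight = 149 ÷ 2.2 = 67.7273 kg; height = (5×12 + 0) × 2.54 = 60 × 2.54 = 152.4 cm.
Harris-Benedict: BMR = 66.47 + 13.75(67.7273) + 5.003(152.4) − 6.755(89) = 1158.9822 kcal/day.
TEE = BMR × activity factor = 1158.9822 × 1.15 = 1332.8295 kcal/day.
Apply stress factor: 1332.8295 × 1.15 = 1532.754 kcal/day.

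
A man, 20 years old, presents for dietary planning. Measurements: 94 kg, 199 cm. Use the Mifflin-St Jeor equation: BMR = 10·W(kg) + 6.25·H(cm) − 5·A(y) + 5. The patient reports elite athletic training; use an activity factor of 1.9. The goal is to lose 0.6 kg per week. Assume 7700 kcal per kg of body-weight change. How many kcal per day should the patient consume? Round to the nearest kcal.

Mifflin-St Jeor (male): BMR = 10(94) + 6.25(199) − 5(20) + 5 = 940 + 1243.75 − 100 + 5 = 2088.75 kcal/day.
TEE = 2088.75 × 1.9 = 3968.625 kcal/day.
Required daily deficit = 0.6 × 7700 ÷ 7 = 660 kcal/day.
Target intake = 3968.625 − 660 = 3308.625 kcal/day.

3309 kcal per day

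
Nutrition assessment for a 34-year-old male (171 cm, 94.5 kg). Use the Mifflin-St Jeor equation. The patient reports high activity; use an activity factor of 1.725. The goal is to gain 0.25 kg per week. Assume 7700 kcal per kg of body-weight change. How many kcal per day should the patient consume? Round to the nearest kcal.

Mifflin-St Jeor (male): BMR = 10(94.5) + 6.25(171) − 5(34) + 5 = 945 + 1068.75 − 170 + 5 = 1848.75 kcal/day.
TEE = 1848.75 × 1.725 = 3189.0938 kcal/day.
Required daily surplus = 0.25 × 7700 ÷ 7 = 275 kcal/day.
Target intake = 3189.0938 + 275 = 3464.0938 kcal/day.

3464 kcal per day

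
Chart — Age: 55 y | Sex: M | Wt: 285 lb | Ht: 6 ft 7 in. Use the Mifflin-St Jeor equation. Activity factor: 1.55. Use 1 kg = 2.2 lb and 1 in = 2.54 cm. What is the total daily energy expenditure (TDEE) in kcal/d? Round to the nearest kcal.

Convert to metric: weight = 285 ÷ 2.2 = 129.5455 kg; height = (6×12 + 7) × 2.54 = 79 × 2.54 = 200.66 cm.
Mifflin-St Jeor (male): BMR = 10(129.5455) + 6.25(200.66) − 5(55) + 5 = 1295.4545 + 1254.125 − 275 + 5 = 2279.5795 kcal/day.
TEE = BMR × activity factor = 2279.5795 × 1.55 = 3533.3483 kcal/day.

3533 kcal/d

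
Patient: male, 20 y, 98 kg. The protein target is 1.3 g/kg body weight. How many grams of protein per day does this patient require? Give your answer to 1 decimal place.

Protein = 1.3 g/kg × 98 kg = 127.4 g/day.

127.4 g/day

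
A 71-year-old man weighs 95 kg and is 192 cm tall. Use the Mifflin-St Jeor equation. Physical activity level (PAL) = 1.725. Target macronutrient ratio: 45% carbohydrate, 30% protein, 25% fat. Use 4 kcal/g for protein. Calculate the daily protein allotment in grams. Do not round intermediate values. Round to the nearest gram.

Mifflin-St Jeor (male): BMR = 10(95) + 6.25(192) − 5(71) + 5 = 950 + 1200 − 355 + 5 = 1800 kcal/day.
TEE = 1800 × 1.725 = 3105 kcal/day.
Protein energy = 30% × 3105 = 931.5 kcal.
Protein = 931.5 ÷ 4 kcal/g = 232.875 g.

233 g/day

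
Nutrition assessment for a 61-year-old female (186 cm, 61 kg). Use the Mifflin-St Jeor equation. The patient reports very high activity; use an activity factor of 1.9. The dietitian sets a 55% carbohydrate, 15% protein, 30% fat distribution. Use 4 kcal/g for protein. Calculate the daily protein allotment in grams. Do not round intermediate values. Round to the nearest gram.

Mifflin-St Jeor (female): BMR = 10(61) + 6.25(186) − 5(61) − 161 = 610 + 1162.5 − 305 − 161 = 1306.5 kcal/day.
TEE = 1306.5 × 1.9 = 2482.35 kcal/day.
Protein energy = 15% × 2482.35 = 372.3525 kcal.
Protein = 372.3525 ÷ 4 kcal/g = 93.0881 g.

93 g/day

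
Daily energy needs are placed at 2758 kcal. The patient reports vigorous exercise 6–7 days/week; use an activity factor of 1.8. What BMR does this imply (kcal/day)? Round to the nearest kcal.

BMR = TEE ÷ activity factor = 2758 ÷ 1.8 = 1532.2222 kcal/day.

1532 kcal/day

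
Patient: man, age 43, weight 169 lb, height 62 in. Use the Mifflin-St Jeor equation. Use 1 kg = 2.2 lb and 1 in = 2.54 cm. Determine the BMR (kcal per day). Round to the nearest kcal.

1542 kcal per day

Convert to metric: weight = 169 ÷ 2.2 = 76.8182 kg; height = 62 × 2.54 = 157.48 cm.
Mifflin-St Jeor (male): BMR = 10(76.8182) + 6.25(157.48) − 5(43) + 5 = 768.1818 + 984.25 − 215 + 5 = 1542.4318 kcal/day.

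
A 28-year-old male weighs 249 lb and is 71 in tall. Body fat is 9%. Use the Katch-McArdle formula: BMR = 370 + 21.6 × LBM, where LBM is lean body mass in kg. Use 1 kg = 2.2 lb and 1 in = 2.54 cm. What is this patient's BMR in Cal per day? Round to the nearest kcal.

2595 Cal per day

Convert to metric: weight = 249 ÷ 2.2 = 113.1818 kg; height = 71 × 2.54 = 180.34 cm.
LBM = 113.1818 × (1 − 0.09) = 102.9955 kg. Katch-McArdle: BMR = 370 + 21.6 × 102.9955 = 2594.7018 kcal/day.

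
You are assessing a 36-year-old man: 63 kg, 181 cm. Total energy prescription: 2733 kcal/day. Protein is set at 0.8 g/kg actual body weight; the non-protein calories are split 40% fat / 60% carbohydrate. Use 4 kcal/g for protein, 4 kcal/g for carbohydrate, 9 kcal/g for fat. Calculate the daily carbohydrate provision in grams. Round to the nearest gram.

Protein = 0.8 × 63 = 50.4 g → 50.4 × 4 = 201.6 kcal.
Non-protein calories = 2733 − 201.6 = 2531.4 kcal.
Fat: 40% × 2531.4 = 1012.56 kcal; carbohydrate: 1518.84 kcal.
Carbohydrate: 1518.84 kcal ÷ 4 kcal/g = 379.71 g.

380 g/day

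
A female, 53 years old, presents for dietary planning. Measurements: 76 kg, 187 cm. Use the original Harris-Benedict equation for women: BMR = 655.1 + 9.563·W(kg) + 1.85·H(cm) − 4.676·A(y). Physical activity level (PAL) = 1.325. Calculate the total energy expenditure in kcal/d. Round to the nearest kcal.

Harris-Benedict: BMR = 655.1 + 9.563(76) + 1.85(187) − 4.676(53) = 1480.01 kcal/day.
TEE = BMR × activity factor = 1480.01 × 1.325 = 1961.0133 kcal/day.

1961 kcal/d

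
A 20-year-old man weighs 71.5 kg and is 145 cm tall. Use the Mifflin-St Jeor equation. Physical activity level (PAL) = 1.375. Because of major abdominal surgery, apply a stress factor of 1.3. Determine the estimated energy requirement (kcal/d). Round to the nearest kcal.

2728 kcal/d

Mifflin-St Jeor (male): BMR = 10(71.5) + 6.25(145) − 5(20) + 5 = 715 + 906.25 − 100 + 5 = 1526.25 kcal/day.
TEE = BMR × activity factor = 1526.25 × 1.375 = 2098.5938 kcal/day.
Apply stress factor: 2098.5938 × 1.3 = 2728.1719 kcal/day.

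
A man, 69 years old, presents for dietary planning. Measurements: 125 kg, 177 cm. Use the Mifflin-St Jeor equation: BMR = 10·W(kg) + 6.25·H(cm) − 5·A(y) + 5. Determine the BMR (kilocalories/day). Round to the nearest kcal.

Mifflin-St Jeor (male): BMR = 10(125) + 6.25(177) − 5(69) + 5 = 1250 + 1106.25 − 345 + 5 = 2016.25 kcal/day.

2016 kilocalories/day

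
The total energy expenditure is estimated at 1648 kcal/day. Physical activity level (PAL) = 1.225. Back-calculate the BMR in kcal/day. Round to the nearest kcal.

BMR = TEE ÷ activity factor = 1648 ÷ 1.225 = 1345.3061 kcal/day.

1345 kcal/day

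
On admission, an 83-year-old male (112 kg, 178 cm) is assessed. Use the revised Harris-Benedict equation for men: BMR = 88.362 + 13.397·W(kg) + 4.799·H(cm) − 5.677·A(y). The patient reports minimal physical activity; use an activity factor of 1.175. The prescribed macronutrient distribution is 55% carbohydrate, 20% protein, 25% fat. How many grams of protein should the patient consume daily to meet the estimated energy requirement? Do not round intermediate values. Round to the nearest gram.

116 g/day

Harris-Benedict: BMR = 88.362 + 13.397(112) + 4.799(178) − 5.677(83) = 1971.857 kcal/day.
TEE = 1971.857 × 1.175 = 2316.932 kcal/day.
Protein energy = 20% × 2316.932 = 463.3864 kcal.
Protein = 463.3864 ÷ 4 kcal/g = 115.8466 g.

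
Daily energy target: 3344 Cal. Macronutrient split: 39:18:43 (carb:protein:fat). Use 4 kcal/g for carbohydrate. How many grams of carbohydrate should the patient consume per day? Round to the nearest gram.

326 g/day

Carbohydrate energy = 39% × 3344 = 1304.16 kcal.
At 4 kcal/g: 1304.16 ÷ 4 = 326.04 g.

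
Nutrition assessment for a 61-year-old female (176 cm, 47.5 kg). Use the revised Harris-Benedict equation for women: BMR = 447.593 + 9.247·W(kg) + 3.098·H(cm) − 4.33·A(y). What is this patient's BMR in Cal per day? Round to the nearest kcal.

Harris-Benedict: BMR = 447.593 + 9.247(47.5) + 3.098(176) − 4.33(61) = 1167.9435 kcal/day.

1168 Cal per day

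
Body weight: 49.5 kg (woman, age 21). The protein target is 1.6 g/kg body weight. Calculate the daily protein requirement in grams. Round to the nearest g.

Protein = 1.6 g/kg × 49.5 kg = 79.2 g/day.

79 g/day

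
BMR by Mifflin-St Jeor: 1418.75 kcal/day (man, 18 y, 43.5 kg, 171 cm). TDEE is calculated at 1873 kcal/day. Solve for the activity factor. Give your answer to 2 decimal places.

1.32

Activity factor = TEE ÷ BMR = 1873 ÷ 1418.75 = 1.32.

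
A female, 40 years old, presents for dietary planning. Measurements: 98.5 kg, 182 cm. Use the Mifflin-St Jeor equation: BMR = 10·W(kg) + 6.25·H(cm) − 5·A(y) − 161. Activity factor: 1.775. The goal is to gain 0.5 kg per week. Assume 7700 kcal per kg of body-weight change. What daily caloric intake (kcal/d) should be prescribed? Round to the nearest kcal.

3677 kcal/d

Mifflin-St Jeor (female): BMR = 10(98.5) + 6.25(182) − 5(40) − 161 = 985 + 1137.5 − 200 − 161 = 1761.5 kcal/day.
TEE = 1761.5 × 1.775 = 3126.6625 kcal/day.
Required daily surplus = 0.5 × 7700 ÷ 7 = 550 kcal/day.
Target intake = 3126.6625 + 550 = 3676.6625 kcal/day.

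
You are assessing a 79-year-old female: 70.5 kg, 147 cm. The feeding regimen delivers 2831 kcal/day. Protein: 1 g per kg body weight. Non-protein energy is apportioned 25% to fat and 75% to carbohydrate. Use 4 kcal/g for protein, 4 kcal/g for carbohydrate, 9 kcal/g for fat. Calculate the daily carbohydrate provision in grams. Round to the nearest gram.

Protein = 1 × 70.5 = 70.5 g → 70.5 × 4 = 282 kcal.
Non-protein calories = 2831 − 282 = 2549 kcal.
Fat: 25% × 2549 = 637.25 kcal; carbohydrate: 1911.75 kcal.
Carbohydrate: 1911.75 kcal ÷ 4 kcal/g = 477.9375 g.

478 g/day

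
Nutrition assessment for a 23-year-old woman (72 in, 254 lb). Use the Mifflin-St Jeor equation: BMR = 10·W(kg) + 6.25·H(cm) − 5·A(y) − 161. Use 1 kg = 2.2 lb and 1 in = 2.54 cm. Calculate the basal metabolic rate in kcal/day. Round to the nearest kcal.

Convert to metric: weight = 254 ÷ 2.2 = 115.4545 kg; height = 72 × 2.54 = 182.88 cm.
Mifflin-St Jeor (female): BMR = 10(115.4545) + 6.25(182.88) − 5(23) − 161 = 1154.5455 + 1143 − 115 − 161 = 2021.5455 kcal/day.

2022 kcal/day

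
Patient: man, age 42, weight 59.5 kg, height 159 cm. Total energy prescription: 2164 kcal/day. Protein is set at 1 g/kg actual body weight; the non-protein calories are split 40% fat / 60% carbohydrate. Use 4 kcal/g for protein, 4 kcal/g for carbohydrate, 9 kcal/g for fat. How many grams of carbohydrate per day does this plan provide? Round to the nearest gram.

Protein = 1 × 59.5 = 59.5 g → 59.5 × 4 = 238 kcal.
Non-protein calories = 2164 − 238 = 1926 kcal.
Fat: 40% × 1926 = 770.4 kcal; carbohydrate: 1155.6 kcal.
Carbohydrate: 1155.6 kcal ÷ 4 kcal/g = 288.9 g.

289 g/day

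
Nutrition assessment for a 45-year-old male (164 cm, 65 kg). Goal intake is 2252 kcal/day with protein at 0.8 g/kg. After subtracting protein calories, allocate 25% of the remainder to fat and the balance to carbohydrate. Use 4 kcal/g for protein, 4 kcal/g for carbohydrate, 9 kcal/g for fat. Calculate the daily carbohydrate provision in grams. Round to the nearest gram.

Protein = 0.8 × 65 = 52 g → 52 × 4 = 208 kcal.
Non-protein calories = 2252 − 208 = 2044 kcal.
Fat: 25% × 2044 = 511 kcal; carbohydrate: 1533 kcal.
Carbohydrate: 1533 kcal ÷ 4 kcal/g = 383.25 g.

383 g/day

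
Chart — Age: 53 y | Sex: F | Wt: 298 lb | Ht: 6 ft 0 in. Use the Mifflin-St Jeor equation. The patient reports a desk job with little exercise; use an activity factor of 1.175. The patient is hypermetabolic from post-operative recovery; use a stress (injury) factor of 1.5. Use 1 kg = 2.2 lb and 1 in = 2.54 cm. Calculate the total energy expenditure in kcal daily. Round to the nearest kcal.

Convert to metric: weight = 298 ÷ 2.2 = 135.4545 kg; height = (6×12 + 0) × 2.54 = 72 × 2.54 = 182.88 cm.
Mifflin-St Jeor (female): BMR = 10(135.4545) + 6.25(182.88) − 5(53) − 161 = 1354.5455 + 1143 − 265 − 161 = 2071.5455 kcal/day.
TEE = BMR × activity factor = 2071.5455 × 1.175 = 2434.0659 kcal/day.
Apply stress factor: 2434.0659 × 1.5 = 3651.0989 kcal/day.

3651 kcal daily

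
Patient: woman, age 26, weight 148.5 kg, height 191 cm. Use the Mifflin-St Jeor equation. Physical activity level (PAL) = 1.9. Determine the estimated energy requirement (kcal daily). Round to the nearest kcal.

Mifflin-St Jeor (female): BMR = 10(148.5) + 6.25(191) − 5(26) − 161 = 1485 + 1193.75 − 130 − 161 = 2387.75 kcal/day.
TEE = BMR × activity factor = 2387.75 × 1.9 = 4536.725 kcal/day.

4537 kcal daily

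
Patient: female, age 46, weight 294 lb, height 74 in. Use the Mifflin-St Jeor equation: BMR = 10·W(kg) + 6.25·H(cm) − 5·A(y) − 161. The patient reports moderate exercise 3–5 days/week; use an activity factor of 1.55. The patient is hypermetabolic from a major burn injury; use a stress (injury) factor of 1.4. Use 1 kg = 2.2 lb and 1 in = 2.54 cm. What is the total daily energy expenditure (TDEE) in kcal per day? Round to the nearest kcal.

Convert to metric: weight = 294 ÷ 2.2 = 133.6364 kg; height = 74 × 2.54 = 187.96 cm.
Mifflin-St Jeor (female): BMR = 10(133.6364) + 6.25(187.96) − 5(46) − 161 = 1336.3636 + 1174.75 − 230 − 161 = 2120.1136 kcal/day.
TEE = BMR × activity factor = 2120.1136 × 1.55 = 3286.1761 kcal/day.
Apply stress factor: 3286.1761 × 1.4 = 4600.6466 kcal/day.

4601 kcal per day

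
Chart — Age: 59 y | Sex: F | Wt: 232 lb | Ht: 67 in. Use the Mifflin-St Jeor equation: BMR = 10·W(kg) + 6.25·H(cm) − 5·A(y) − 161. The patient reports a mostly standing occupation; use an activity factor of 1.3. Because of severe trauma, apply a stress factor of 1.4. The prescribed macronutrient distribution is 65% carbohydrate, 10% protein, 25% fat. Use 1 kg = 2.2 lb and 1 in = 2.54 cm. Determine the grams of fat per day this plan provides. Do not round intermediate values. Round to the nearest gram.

Convert to metric: weight = 232 ÷ 2.2 = 105.4545 kg; height = 67 × 2.54 = 170.18 cm.
Mifflin-St Jeor (female): BMR = 10(105.4545) + 6.25(170.18) − 5(59) − 161 = 1054.5455 + 1063.625 − 295 − 161 = 1662.1705 kcal/day.
TEE = 1662.1705 × 1.3 = 2160.8216 kcal/day.
With stress factor 1.4: 2160.8216 × 1.4 = 3025.1502 kcal/day.
Fat energy = 25% × 3025.1502 = 756.2876 kcal.
Fat = 756.2876 ÷ 9 kcal/g = 84.032 g.

84 g/day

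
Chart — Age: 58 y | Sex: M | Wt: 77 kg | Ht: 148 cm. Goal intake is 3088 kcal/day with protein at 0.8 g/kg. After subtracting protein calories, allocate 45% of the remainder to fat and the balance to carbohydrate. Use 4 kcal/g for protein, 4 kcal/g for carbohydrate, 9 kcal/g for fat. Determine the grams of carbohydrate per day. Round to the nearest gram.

391 g/day

Protein = 0.8 × 77 = 61.6 g → 61.6 × 4 = 246.4 kcal.
Non-protein calories = 3088 − 246.4 = 2841.6 kcal.
Fat: 45% × 2841.6 = 1278.72 kcal; carbohydrate: 1562.88 kcal.
Carbohydrate: 1562.88 kcal ÷ 4 kcal/g = 390.72 g.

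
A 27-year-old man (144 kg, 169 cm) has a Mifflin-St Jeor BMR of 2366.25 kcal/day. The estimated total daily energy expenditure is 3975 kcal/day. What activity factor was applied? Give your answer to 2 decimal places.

Activity factor = TEE ÷ BMR = 3975 ÷ 2366.25 = 1.68.

1.68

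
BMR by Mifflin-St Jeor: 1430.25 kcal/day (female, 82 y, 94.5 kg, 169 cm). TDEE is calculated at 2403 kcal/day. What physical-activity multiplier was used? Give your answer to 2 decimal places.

Activity factor = TEE ÷ BMR = 2403 ÷ 1430.25 = 1.68.

1.68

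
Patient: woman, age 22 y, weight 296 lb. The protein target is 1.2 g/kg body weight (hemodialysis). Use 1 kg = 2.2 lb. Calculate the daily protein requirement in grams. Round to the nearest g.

Weight in kg = 296 ÷ 2.2 = 134.5455 kg.
Protein = 1.2 g/kg × 134.5455 kg = 161.4545 g/day.

161 g/day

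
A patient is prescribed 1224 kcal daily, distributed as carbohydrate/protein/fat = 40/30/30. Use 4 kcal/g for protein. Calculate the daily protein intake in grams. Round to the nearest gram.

92 g/day

Protein energy = 30% × 1224 = 367.2 kcal.
At 4 kcal/g: 367.2 ÷ 4 = 91.8 g.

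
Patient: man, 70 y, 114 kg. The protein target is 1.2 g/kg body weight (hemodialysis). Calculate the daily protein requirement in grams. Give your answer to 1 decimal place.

Protein = 1.2 g/kg × 114 kg = 136.8 g/day.

136.8 g/day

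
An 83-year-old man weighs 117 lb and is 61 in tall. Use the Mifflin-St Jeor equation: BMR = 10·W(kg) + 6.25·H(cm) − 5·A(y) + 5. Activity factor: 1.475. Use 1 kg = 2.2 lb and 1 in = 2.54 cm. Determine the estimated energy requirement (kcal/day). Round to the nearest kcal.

Convert to metric: weight = 117 ÷ 2.2 = 53.1818 kg; height = 61 × 2.54 = 154.94 cm.
Mifflin-St Jeor (male): BMR = 10(53.1818) + 6.25(154.94) − 5(83) + 5 = 531.8182 + 968.375 − 415 + 5 = 1090.1932 kcal/day.
TEE = BMR × activity factor = 1090.1932 × 1.475 = 1608.0349 kcal/day.

1608 kcal/day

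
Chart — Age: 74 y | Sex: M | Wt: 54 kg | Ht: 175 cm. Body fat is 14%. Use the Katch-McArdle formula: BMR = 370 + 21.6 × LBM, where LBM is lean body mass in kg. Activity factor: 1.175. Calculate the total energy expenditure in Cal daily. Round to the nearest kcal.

LBM = 54 × (1 − 0.14) = 46.44 kg. Katch-McArdle: BMR = 370 + 21.6 × 46.44 = 1373.104 kcal/day.
TEE = BMR × activity factor = 1373.104 × 1.175 = 1613.3972 kcal/day.

1613 Cal daily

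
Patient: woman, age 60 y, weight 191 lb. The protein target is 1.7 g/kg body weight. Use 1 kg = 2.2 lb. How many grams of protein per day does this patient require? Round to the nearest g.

148 g/day

Weight in kg = 191 ÷ 2.2 = 86.8182 kg.
Protein = 1.7 g/kg × 86.8182 kg = 147.5909 g/day.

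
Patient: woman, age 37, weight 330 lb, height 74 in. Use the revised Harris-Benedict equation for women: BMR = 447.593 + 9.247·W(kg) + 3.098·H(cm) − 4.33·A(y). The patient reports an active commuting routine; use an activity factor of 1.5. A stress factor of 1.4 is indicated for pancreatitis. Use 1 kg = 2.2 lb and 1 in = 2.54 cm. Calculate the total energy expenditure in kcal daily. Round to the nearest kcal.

Convert to metric: weight = 330 ÷ 2.2 = 150 kg; height = 74 × 2.54 = 187.96 cm.
Harris-Benedict: BMR = 447.593 + 9.247(150) + 3.098(187.96) − 4.33(37) = 2256.7331 kcal/day.
TEE = BMR × activity factor = 2256.7331 × 1.5 = 3385.0996 kcal/day.
Apply stress factor: 3385.0996 × 1.4 = 4739.1395 kcal/day.

4739 kcal daily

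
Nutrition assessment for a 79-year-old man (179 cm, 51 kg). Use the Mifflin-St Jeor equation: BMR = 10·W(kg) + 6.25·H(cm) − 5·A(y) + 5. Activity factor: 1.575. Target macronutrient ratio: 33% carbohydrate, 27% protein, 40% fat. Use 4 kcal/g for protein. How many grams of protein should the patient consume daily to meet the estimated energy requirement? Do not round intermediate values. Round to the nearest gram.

Mifflin-St Jeor (male): BMR = 10(51) + 6.25(179) − 5(79) + 5 = 510 + 1118.75 − 395 + 5 = 1238.75 kcal/day.
TEE = 1238.75 × 1.575 = 1951.0313 kcal/day.
Protein energy = 27% × 1951.0313 = 526.7784 kcal.
Protein = 526.7784 ÷ 4 kcal/g = 131.6946 g.

132 g/day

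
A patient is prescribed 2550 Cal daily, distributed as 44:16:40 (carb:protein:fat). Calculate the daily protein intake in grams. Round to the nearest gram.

Protein energy = 16% × 2550 = 408 kcal.
At 4 kcal/g: 408 ÷ 4 = 102 g.

102 g/day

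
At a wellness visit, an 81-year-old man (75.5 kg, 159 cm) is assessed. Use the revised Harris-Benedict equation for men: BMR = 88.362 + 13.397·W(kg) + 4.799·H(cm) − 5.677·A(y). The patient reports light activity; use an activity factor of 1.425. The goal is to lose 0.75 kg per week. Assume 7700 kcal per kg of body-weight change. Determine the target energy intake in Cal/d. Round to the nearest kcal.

Harris-Benedict: BMR = 88.362 + 13.397(75.5) + 4.799(159) − 5.677(81) = 1403.0395 kcal/day.
TEE = 1403.0395 × 1.425 = 1999.3313 kcal/day.
Required daily deficit = 0.75 × 7700 ÷ 7 = 825 kcal/day.
Target intake = 1999.3313 − 825 = 1174.3313 kcal/day.

1174 Cal/d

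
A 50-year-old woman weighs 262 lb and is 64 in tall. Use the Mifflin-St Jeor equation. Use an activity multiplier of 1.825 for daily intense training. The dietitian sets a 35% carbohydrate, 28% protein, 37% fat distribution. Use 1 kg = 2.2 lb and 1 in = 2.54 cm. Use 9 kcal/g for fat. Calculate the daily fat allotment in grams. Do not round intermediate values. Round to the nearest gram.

135 g/day

Convert to metric: weight = 262 ÷ 2.2 = 119.0909 kg; height = 64 × 2.54 = 162.56 cm.
Mifflin-St Jeor (female): BMR = 10(119.0909) + 6.25(162.56) − 5(50) − 161 = 1190.9091 + 1016 − 250 − 161 = 1795.9091 kcal/day.
TEE = 1795.9091 × 1.825 = 3277.5341 kcal/day.
Fat energy = 37% × 3277.5341 = 1212.6876 kcal.
Fat = 1212.6876 ÷ 9 kcal/g = 134.7431 g.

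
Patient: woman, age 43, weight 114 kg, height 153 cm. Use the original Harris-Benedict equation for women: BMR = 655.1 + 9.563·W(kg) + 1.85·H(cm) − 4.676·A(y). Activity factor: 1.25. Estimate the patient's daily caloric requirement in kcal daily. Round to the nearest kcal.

Harris-Benedict: BMR = 655.1 + 9.563(114) + 1.85(153) − 4.676(43) = 1827.264 kcal/day.
TEE = BMR × activity factor = 1827.264 × 1.25 = 2284.08 kcal/day.

2284 kcal daily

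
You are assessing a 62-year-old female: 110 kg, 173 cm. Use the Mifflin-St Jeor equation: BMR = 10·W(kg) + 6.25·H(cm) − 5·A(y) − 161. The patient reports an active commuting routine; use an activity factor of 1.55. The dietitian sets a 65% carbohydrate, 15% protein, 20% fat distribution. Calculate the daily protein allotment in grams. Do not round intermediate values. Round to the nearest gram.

99 g/day

Mifflin-St Jeor (female): BMR = 10(110) + 6.25(173) − 5(62) − 161 = 1100 + 1081.25 − 310 − 161 = 1710.25 kcal/day.
TEE = 1710.25 × 1.55 = 2650.8875 kcal/day.
Protein energy = 15% × 2650.8875 = 397.6331 kcal.
Protein = 397.6331 ÷ 4 kcal/g = 99.4083 g.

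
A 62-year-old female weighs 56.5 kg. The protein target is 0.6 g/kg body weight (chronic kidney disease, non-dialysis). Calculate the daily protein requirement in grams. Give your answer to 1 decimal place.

Protein = 0.6 g/kg × 56.5 kg = 33.9 g/day.

33.9 g/day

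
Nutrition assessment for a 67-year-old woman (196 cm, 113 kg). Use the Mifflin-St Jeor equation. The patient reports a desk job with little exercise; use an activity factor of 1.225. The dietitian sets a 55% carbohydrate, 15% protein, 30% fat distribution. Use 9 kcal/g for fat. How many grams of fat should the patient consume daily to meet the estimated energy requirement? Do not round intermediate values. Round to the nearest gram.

76 g/day

Mifflin-St Jeor (female): BMR = 10(113) + 6.25(196) − 5(67) − 161 = 1130 + 1225 − 335 − 161 = 1859 kcal/day.
TEE = 1859 × 1.225 = 2277.275 kcal/day.
Fat energy = 30% × 2277.275 = 683.1825 kcal.
Fat = 683.1825 ÷ 9 kcal/g = 75.9092 g.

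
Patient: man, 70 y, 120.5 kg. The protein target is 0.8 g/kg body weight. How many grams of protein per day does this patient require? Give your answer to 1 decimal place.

96.4 g/day

Protein = 0.8 g/kg × 120.5 kg = 96.4 g/day.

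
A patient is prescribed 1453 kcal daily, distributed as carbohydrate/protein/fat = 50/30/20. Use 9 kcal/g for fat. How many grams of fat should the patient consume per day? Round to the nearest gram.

32 g/day

Fat energy = 20% × 1453 = 290.6 kcal.
At 9 kcal/g: 290.6 ÷ 9 = 32.2889 g.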